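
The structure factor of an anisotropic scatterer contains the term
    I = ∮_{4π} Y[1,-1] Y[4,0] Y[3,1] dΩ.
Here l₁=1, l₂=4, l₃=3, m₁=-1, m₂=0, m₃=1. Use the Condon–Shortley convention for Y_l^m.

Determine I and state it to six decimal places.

Checks pass: Σm=0; 8 even; l₃=3∈[3,5].
(2·1+1)(2·4+1)(2·3+1) = 189
Δ: 2! 0! 6! / 9! → 1/252
sum: t=1:−1/36 = -1/36
3j²(1 4 3; 0 0 0) = Δ·Π!·Σ² = 4/63  (sign +1)
sum: t=2:+1/96 = 1/96
3j²(1 4 3; -1 0 1) = Δ·Π!·Σ² = 1/42  (sign +1)
combine: 4πI² = 189·4/63·1/42 = 2/7
take √, sign +1: I = 0.15078601

0.150786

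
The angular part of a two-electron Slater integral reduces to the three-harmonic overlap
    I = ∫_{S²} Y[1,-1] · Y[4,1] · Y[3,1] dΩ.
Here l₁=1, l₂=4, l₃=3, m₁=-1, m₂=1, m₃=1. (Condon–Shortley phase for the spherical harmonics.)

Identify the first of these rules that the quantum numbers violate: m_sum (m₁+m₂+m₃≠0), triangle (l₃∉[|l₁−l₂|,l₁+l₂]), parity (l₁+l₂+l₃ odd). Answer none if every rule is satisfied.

m_sum

azimuthal sum: -1 + 1 + 1 = 1  ✗
3 ≤ 3 ≤ 5 (triangle on l)
L = 1 + 4 + 3 = 8 (even)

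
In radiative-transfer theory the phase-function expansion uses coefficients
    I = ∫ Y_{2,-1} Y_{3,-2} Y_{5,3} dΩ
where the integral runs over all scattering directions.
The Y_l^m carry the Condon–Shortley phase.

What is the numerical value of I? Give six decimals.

Checks pass: Σm=0; 10 even; l₃=5∈[1,5].
(2·2+1)(2·3+1)(2·5+1) = 385
Δ: 0! 4! 6! / 11! → 1/2310
sum: t=0:+1/144 = 1/144
3j²(2 3 5; 0 0 0) = Δ·Π!·Σ² = 10/231  (sign -1)
sum: t=0:+1/720 = 1/720
3j²(2 3 5; -1 -2 3) = Δ·Π!·Σ² = 8/165  (sign +1)
combine: 4πI² = 385·10/231·8/165 = 80/99
take √, sign -1: I = -0.25358436

-0.253584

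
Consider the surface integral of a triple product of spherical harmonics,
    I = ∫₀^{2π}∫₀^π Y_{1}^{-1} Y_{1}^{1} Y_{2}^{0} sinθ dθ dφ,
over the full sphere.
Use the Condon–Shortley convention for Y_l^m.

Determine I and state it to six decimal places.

0.126157

m-sum 0 ✓  L=4 even ✓  0≤2≤2 ✓
Π(2lᵢ+1) = 3×3×5 = 45
triangle coeff Δ(1,1,2) = 1/30
Σ_t [0,0]: t=0:+1/1 = 1/1
(3j)²=2/15 [(1 1 2; 0 0 0)], sign=+1
Σ_t [0,0]: t=0:+1/4 = 1/4
(3j)²=1/30 [(1 1 2; -1 1 0)], sign=+1
⇒ 4πI² = 1/5
I = (+1)√(1/5/(4π)) = 0.12615663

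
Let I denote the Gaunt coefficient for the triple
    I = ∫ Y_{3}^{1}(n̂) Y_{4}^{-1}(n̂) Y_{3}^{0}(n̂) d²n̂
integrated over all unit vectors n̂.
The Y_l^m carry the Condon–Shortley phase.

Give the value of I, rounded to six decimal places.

-0.099323

Rules hold: Σm=0, L=10 even, 1≤3≤7.
N = 7·9·7 = 441
Δ = 4!·2!·4!/11! = 1/34650
Racah Σ t=1..3: t=1:−1/72 t=2:+1/16 t=3:−1/72 = 5/144
⇒ 3j(3 4 3; 0 0 0)² = 2/77, sgn -1
Racah Σ t=0..2: t=0:+1/288 t=1:−1/24 t=2:+1/48 = -5/288
⇒ 3j(3 4 3; 1 -1 0)² = 5/462, sgn +1
4πI² = N·(3j₀)²·(3jₘ)² = 15/121
I = -1·√(0.123967/4π) = -0.09932258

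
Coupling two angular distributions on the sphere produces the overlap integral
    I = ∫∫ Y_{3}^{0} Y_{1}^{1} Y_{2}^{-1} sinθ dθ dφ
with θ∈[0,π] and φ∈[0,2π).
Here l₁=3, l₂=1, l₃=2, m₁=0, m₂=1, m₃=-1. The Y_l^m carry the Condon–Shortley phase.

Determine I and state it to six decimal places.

0.143048

m-sum 0 ✓  L=6 even ✓  2≤2≤4 ✓
Π(2lᵢ+1) = 7×3×5 = 105
triangle coeff Δ(3,1,2) = 1/105
Σ_t [1,1]: t=1:−1/4 = -1/4
(3j)²=3/35 [(3 1 2; 0 0 0)], sign=-1
Σ_t [2,2]: t=2:+1/12 = 1/12
(3j)²=1/35 [(3 1 2; 0 1 -1)], sign=-1
⇒ 4πI² = 9/35
I = (+1)√(9/35/(4π)) = 0.14304817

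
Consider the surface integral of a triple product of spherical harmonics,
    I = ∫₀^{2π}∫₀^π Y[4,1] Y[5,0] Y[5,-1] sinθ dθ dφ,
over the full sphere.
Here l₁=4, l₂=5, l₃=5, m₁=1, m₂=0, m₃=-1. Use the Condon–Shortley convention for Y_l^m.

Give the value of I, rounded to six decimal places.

Checks pass: Σm=0; 14 even; l₃=5∈[1,9].
(2·4+1)(2·5+1)(2·5+1) = 1089
Δ: 4! 4! 6! / 15! → 1/3153150
sum: t=0:+1/69120 t=1:−1/1728 t=2:+1/576 t=3:−1/1728 t=4:+1/69120 = 7/11520
3j²(4 5 5; 0 0 0) = Δ·Π!·Σ² = 2/143  (sign -1)
sum: t=0:+1/17280 t=1:−1/1152 t=2:+1/864 t=3:−1/6912 = 7/34560
3j²(4 5 5; 1 0 -1) = Δ·Π!·Σ² = 1/429  (sign +1)
combine: 4πI² = 1089·2/143·1/429 = 6/169
take √, sign -1: I = -0.05315295

-0.053153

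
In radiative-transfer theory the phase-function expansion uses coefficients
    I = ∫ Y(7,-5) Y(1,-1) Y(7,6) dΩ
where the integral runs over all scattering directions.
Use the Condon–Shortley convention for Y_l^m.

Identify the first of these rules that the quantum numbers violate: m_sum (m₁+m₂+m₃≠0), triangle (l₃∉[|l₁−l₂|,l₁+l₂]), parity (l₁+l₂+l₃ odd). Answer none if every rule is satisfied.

parity

azimuthal sum: -5 − 1 + 6 = 0  ✓
6 ≤ 7 ≤ 8 (triangle on l)  ✓
L = 7 + 1 + 7 = 15 (odd)  ✗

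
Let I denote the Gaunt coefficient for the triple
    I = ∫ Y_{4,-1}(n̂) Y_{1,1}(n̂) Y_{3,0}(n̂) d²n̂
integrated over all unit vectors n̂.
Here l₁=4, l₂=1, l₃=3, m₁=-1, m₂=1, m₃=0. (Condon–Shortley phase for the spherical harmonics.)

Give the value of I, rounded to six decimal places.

m-sum 0 ✓  L=8 even ✓  3≤3≤5 ✓
Π(2lᵢ+1) = 9×3×7 = 189
triangle coeff Δ(4,1,3) = 1/252
Σ_t [1,1]: t=1:−1/36 = -1/36
(3j)²=4/63 [(4 1 3; 0 0 0)], sign=+1
Σ_t [2,2]: t=2:+1/72 = 1/72
(3j)²=5/126 [(4 1 3; -1 1 0)], sign=-1
⇒ 4πI² = 10/21
I = (-1)√(10/21/(4π)) = -0.19466390

-0.194664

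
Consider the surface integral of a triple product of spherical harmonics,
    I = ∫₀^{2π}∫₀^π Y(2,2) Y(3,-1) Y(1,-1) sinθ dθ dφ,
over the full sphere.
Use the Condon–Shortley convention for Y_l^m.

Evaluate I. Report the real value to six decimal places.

Rules hold: Σm=0, L=6 even, 1≤1≤5.
N = 5·7·3 = 105
Δ = 4!·0!·2!/7! = 1/105
Racah Σ t=2..2: t=2:+1/4 = 1/4
⇒ 3j(2 3 1; 0 0 0)² = 3/35, sgn -1
Racah Σ t=0..0: t=0:+1/48 = 1/48
⇒ 3j(2 3 1; 2 -1 -1)² = 1/105, sgn +1
4πI² = N·(3j₀)²·(3jₘ)² = 3/35
I = -1·√(0.0857143/4π) = -0.08258890

-0.082589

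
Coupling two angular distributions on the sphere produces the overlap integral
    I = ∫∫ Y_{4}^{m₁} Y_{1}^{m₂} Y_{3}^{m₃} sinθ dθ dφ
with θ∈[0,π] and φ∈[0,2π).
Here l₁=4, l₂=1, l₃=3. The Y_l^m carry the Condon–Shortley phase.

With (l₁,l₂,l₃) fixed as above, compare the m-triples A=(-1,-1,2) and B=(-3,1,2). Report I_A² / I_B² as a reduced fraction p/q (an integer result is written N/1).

l's match ⇒ only the (l;m) 3-j factors differ between A and B.
A: triangle coeff Δ(4,1,3) = 1/252; Σ_t [0,0]: t=0:+1/240 = 1/240; (3j)²=1/84 [(4 1 3; -1 -1 2)], sign=-1
B: triangle coeff Δ(4,1,3) = 1/252; Σ_t [2,2]: t=2:+1/240 = 1/240; (3j)²=1/12 [(4 1 3; -3 1 2)], sign=-1
I_A²/I_B² = (1/84)/(1/12) = 1/7

1/7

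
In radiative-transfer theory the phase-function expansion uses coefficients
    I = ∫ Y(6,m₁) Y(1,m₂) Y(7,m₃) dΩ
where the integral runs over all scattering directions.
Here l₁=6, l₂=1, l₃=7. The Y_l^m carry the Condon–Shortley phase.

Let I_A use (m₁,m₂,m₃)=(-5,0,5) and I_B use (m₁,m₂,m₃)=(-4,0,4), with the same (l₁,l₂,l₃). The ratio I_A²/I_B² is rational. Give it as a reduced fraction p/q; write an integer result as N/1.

8/11

Same 6,1,7: normalisation and zero-m 3j drop out of the ratio.
A: Δ: 0! 12! 2! / 15! → 1/1365; sum: t=0:+1/39916800 = 1/39916800; 3j²(6 1 7; -5 0 5) = Δ·Π!·Σ² = 8/455  (sign +1)
B: Δ: 0! 12! 2! / 15! → 1/1365; sum: t=0:+1/7257600 = 1/7257600; 3j²(6 1 7; -4 0 4) = Δ·Π!·Σ² = 11/455  (sign -1)
I_A²/I_B² = (8/455)/(11/455) = 8/11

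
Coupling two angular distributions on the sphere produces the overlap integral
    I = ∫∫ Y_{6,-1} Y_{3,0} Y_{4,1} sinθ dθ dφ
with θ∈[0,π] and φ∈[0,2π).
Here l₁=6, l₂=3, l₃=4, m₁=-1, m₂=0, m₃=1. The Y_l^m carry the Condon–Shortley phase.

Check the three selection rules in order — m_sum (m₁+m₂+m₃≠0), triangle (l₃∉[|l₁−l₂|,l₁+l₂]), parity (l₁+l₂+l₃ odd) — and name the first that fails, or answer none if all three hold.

parity

m₁+m₂+m₃ = -1 + 0 + 1 = 0  ✓
triangle: |6−3|=3 ≤ l₃=4 ≤ 6+3=9  ✓
parity: l₁+l₂+l₃ = 13 is odd  ✗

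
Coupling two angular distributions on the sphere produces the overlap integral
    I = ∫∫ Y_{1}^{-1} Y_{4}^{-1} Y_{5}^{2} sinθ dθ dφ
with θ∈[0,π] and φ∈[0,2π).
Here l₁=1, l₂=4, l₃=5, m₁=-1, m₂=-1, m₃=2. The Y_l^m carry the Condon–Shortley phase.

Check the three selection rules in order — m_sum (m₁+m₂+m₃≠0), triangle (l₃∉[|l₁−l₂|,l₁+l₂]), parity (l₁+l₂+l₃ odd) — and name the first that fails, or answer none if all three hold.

azimuthal sum: -1 − 1 + 2 = 0  ✓
3 ≤ 5 ≤ 5 (triangle on l)  ✓
L = 1 + 4 + 5 = 10 (even)  ✓

none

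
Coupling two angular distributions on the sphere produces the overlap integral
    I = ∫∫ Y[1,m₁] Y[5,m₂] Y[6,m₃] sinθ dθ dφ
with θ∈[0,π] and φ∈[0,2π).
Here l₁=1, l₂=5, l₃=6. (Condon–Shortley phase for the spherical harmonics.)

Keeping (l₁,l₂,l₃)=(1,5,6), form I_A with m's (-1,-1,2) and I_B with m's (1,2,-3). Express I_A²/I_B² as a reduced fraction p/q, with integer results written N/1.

Same 1,5,6: normalisation and zero-m 3j drop out of the ratio.
A: Δ: 0! 2! 10! / 13! → 1/858; sum: t=0:+1/34560 = 1/34560; 3j²(1 5 6; -1 -1 2) = Δ·Π!·Σ² = 14/429  (sign +1)
B: Δ: 0! 2! 10! / 13! → 1/858; sum: t=0:+1/60480 = 1/60480; 3j²(1 5 6; 1 2 -3) = Δ·Π!·Σ² = 6/143  (sign -1)
I_A²/I_B² = (14/429)/(6/143) = 7/9

7/9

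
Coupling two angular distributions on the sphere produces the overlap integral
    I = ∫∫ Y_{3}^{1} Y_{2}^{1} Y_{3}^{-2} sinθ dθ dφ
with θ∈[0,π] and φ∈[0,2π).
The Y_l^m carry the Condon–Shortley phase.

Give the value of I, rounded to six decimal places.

0.162868

Rules hold: Σm=0, L=8 even, 1≤3≤5.
N = 7·5·7 = 245
Δ = 2!·4!·2!/9! = 1/3780
Racah Σ t=0..2: t=0:+1/24 t=1:−1/4 t=2:+1/24 = -1/6
⇒ 3j(3 2 3; 0 0 0)² = 4/105, sgn +1
Racah Σ t=1..2: t=1:−1/12 t=2:+1/48 = -1/16
⇒ 3j(3 2 3; 1 1 -2)² = 1/28, sgn +1
4πI² = N·(3j₀)²·(3jₘ)² = 1/3
I = +1·√(0.333333/4π) = 0.16286750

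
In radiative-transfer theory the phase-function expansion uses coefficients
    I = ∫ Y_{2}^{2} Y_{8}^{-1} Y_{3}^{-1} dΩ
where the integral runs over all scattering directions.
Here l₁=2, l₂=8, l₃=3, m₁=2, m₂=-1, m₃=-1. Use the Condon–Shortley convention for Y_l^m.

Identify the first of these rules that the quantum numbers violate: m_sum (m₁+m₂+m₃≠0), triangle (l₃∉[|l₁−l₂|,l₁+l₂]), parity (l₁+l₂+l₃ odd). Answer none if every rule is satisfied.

Σmᵢ = 0  ✓
l₃∈[|l₁−l₂|,l₁+l₂]=[6,10], have l₃=3  ✗
Σlᵢ = 13 ⇒ odd

triangle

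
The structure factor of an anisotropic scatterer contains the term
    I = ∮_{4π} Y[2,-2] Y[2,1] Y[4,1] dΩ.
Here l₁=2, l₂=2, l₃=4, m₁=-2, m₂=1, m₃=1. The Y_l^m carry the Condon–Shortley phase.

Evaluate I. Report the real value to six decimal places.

Rules hold: Σm=0, L=8 even, 0≤4≤4.
N = 5·5·9 = 225
Δ = 0!·4!·4!/9! = 1/630
Racah Σ t=0..0: t=0:+1/16 = 1/16
⇒ 3j(2 2 4; 0 0 0)² = 2/35, sgn +1
Racah Σ t=0..0: t=0:+1/144 = 1/144
⇒ 3j(2 2 4; -2 1 1)² = 1/126, sgn -1
4πI² = N·(3j₀)²·(3jₘ)² = 5/49
I = -1·√(0.102041/4π) = -0.09011188

-0.090112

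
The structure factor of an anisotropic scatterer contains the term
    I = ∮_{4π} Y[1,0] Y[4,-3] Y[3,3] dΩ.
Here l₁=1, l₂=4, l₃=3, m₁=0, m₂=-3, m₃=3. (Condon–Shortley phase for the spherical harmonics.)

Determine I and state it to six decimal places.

-0.162868

m-sum 0 ✓  L=8 even ✓  3≤3≤5 ✓
Π(2lᵢ+1) = 3×9×7 = 189
triangle coeff Δ(1,4,3) = 1/252
Σ_t [1,1]: t=1:−1/36 = -1/36
(3j)²=4/63 [(1 4 3; 0 0 0)], sign=+1
Σ_t [1,1]: t=1:−1/720 = -1/720
(3j)²=1/36 [(1 4 3; 0 -3 3)], sign=-1
⇒ 4πI² = 1/3
I = (-1)√(1/3/(4π)) = -0.16286750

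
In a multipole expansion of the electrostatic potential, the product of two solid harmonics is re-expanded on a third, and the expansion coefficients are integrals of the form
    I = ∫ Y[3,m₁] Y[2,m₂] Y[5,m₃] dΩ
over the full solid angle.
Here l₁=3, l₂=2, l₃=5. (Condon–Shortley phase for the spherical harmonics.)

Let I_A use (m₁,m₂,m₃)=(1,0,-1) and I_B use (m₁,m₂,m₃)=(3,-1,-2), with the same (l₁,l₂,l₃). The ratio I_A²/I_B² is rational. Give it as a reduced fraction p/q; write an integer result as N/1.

l's match ⇒ only the (l;m) 3-j factors differ between A and B.
A: triangle coeff Δ(3,2,5) = 1/2310; Σ_t [0,0]: t=0:+1/192 = 1/192; (3j)²=3/77 [(3 2 5; 1 0 -1)], sign=+1
B: triangle coeff Δ(3,2,5) = 1/2310; Σ_t [0,0]: t=0:+1/4320 = 1/4320; (3j)²=1/330 [(3 2 5; 3 -1 -2)], sign=-1
I_A²/I_B² = (3/77)/(1/330) = 90/7

90/7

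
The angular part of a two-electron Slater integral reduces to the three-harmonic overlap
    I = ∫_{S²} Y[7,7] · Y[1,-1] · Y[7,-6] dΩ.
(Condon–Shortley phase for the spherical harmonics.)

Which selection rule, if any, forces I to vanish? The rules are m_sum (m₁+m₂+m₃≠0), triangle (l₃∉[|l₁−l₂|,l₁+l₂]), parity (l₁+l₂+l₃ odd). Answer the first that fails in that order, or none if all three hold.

azimuthal sum: 7 − 1 − 6 = 0  ✓
6 ≤ 7 ≤ 8 (triangle on l)  ✓
L = 7 + 1 + 7 = 15 (odd)  ✗

parity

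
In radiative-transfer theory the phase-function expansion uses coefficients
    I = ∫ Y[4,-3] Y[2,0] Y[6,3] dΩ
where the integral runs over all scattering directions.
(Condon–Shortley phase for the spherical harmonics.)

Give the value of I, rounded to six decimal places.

-0.165283

Rules hold: Σm=0, L=12 even, 2≤6≤6.
N = 9·5·13 = 585
Δ = 0!·8!·4!/13! = 1/6435
Racah Σ t=0..0: t=0:+1/2304 = 1/2304
⇒ 3j(4 2 6; 0 0 0)² = 5/143, sgn +1
Racah Σ t=0..0: t=0:+1/20160 = 1/20160
⇒ 3j(4 2 6; -3 0 3)² = 12/715, sgn -1
4πI² = N·(3j₀)²·(3jₘ)² = 540/1573
I = -1·√(0.343293/4π) = -0.16528277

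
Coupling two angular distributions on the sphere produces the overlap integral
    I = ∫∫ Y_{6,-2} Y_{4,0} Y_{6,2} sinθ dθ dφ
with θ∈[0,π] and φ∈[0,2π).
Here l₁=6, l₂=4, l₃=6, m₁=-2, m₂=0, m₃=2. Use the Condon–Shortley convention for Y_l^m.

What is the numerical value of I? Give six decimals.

0.016594

m-sum 0 ✓  L=16 even ✓  2≤6≤10 ✓
Π(2lᵢ+1) = 13×9×13 = 1521
triangle coeff Δ(6,4,6) = 1/15315300
Σ_t [0,4]: t=0:+1/829440 t=1:−1/25920 t=2:+1/9216 t=3:−1/25920 t=4:+1/829440 = 7/207360
(3j)²=28/2431 [(6 4 6; 0 0 0)], sign=+1
Σ_t [0,4]: t=0:+1/23224320 t=1:−1/181440 t=2:+1/23040 t=3:−1/25920 t=4:+1/331776 = 11/4644864
(3j)²=11/55692 [(6 4 6; -2 0 2)], sign=+1
⇒ 4πI² = 1/289
I = (+1)√(1/289/(4π)) = 0.01659381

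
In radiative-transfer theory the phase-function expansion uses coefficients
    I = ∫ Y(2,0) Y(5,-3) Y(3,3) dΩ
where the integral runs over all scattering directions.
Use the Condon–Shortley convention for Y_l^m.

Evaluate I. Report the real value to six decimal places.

m-sum 0 ✓  L=10 even ✓  3≤3≤7 ✓
Π(2lᵢ+1) = 5×11×7 = 385
triangle coeff Δ(2,5,3) = 1/2310
Σ_t [2,2]: t=2:+1/144 = 1/144
(3j)²=10/231 [(2 5 3; 0 0 0)], sign=-1
Σ_t [2,2]: t=2:+1/2880 = 1/2880
(3j)²=2/165 [(2 5 3; 0 -3 3)], sign=+1
⇒ 4πI² = 20/99
I = (-1)√(20/99/(4π)) = -0.12679218

-0.126792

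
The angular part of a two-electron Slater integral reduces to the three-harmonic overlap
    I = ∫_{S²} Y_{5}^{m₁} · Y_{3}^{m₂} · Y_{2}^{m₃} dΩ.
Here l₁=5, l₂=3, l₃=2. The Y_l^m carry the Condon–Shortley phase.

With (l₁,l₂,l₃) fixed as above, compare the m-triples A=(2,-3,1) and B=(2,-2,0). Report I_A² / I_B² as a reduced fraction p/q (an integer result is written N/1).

1/9

Shared (l₁,l₂,l₃)=(5,3,2): N and (l;000)² cancel in I_A²/I_B².
A: Δ = 6!·4!·0!/11! = 1/2310; Racah Σ t=0..0: t=0:+1/4320 = 1/4320; ⇒ 3j(5 3 2; 2 -3 1)² = 1/330, sgn -1
B: Δ = 6!·4!·0!/11! = 1/2310; Racah Σ t=1..1: t=1:−1/480 = -1/480; ⇒ 3j(5 3 2; 2 -2 0)² = 3/110, sgn -1
I_A²/I_B² = (1/330)/(3/110) = 1/9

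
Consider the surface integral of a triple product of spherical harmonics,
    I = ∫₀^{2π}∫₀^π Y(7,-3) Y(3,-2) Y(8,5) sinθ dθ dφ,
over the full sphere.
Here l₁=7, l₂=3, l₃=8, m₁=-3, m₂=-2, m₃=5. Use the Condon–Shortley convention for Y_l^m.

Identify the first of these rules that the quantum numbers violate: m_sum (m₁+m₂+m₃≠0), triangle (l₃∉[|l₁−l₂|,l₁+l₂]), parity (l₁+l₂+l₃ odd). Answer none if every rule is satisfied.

Σmᵢ = 0  ✓
l₃∈[|l₁−l₂|,l₁+l₂]=[4,10], have l₃=8  ✓
Σlᵢ = 18 ⇒ even  ✓

none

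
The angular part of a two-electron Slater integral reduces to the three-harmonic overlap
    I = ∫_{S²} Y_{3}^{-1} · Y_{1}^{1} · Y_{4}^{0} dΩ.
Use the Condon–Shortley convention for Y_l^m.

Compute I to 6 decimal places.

m-sum 0 ✓  L=8 even ✓  2≤4≤4 ✓
Π(2lᵢ+1) = 7×3×9 = 189
triangle coeff Δ(3,1,4) = 1/252
Σ_t [0,0]: t=0:+1/36 = 1/36
(3j)²=4/63 [(3 1 4; 0 0 0)], sign=+1
Σ_t [0,0]: t=0:+1/96 = 1/96
(3j)²=1/42 [(3 1 4; -1 1 0)], sign=+1
⇒ 4πI² = 2/7
I = (+1)√(2/7/(4π)) = 0.15078601

0.150786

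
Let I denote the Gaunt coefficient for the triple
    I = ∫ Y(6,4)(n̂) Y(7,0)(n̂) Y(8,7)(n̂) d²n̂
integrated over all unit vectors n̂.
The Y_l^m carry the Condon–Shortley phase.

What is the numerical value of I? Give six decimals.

m-sum = 4 + 0 + 7 = 11 ≠ 0 ⇒ I = 0

0.000000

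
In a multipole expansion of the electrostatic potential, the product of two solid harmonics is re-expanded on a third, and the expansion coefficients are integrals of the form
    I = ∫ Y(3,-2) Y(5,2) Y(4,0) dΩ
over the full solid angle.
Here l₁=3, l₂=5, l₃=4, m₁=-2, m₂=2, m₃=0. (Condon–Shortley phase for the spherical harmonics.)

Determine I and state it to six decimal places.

-0.065427

m-sum 0 ✓  L=12 even ✓  2≤4≤8 ✓
Π(2lᵢ+1) = 7×11×9 = 693
triangle coeff Δ(3,5,4) = 1/180180
Σ_t [1,3]: t=1:−1/576 t=2:+1/144 t=3:−1/576 = 1/288
(3j)²=20/1001 [(3 5 4; 0 0 0)], sign=+1
Σ_t [3,4]: t=3:−1/576 t=4:+1/864 = -1/1728
(3j)²=5/1287 [(3 5 4; -2 2 0)], sign=-1
⇒ 4πI² = 100/1859
I = (-1)√(100/1859/(4π)) = -0.06542675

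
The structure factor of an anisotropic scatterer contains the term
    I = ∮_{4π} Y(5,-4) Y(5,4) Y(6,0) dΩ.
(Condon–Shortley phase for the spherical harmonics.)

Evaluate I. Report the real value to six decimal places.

0.147273

Checks pass: Σm=0; 16 even; l₃=6∈[0,10].
(2·5+1)(2·5+1)(2·6+1) = 1573
Δ: 4! 6! 6! / 17! → 1/28588560
sum: t=0:+1/345600 t=1:−1/13824 t=2:+1/5184 t=3:−1/13824 t=4:+1/345600 = 7/129600
3j²(5 5 6; 0 0 0) = Δ·Π!·Σ² = 80/7293  (sign +1)
sum: t=3:−1/3110400 t=4:+1/345600 = 1/388800
3j²(5 5 6; -4 4 0) = Δ·Π!·Σ² = 192/12155  (sign +1)
combine: 4πI² = 1573·80/7293·192/12155 = 1024/3757
take √, sign +1: I = 0.14727345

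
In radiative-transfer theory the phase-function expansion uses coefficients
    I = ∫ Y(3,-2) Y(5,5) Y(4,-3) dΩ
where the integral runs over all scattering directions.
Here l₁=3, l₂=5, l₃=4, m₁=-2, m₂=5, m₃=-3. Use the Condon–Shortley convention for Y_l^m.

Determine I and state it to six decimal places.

Checks pass: Σm=0; 12 even; l₃=4∈[2,8].
(2·3+1)(2·5+1)(2·4+1) = 693
Δ: 4! 2! 6! / 13! → 1/180180
sum: t=1:−1/576 t=2:+1/144 t=3:−1/576 = 1/288
3j²(3 5 4; 0 0 0) = Δ·Π!·Σ² = 20/1001  (sign +1)
sum: t=4:+1/17280 = 1/17280
3j²(3 5 4; -2 5 -3) = Δ·Π!·Σ² = 35/858  (sign -1)
combine: 4πI² = 693·20/1001·35/858 = 1050/1859
take √, sign -1: I = -0.21200691

-0.212007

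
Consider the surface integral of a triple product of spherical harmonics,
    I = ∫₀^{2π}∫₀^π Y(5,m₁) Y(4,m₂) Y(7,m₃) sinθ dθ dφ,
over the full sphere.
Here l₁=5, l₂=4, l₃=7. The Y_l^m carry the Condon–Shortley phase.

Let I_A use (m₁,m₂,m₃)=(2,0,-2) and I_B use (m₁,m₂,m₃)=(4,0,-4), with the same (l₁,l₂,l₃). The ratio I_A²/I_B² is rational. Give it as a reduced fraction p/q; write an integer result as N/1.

Same 5,4,7: normalisation and zero-m 3j drop out of the ratio.
A: Δ: 2! 8! 6! / 17! → 1/6126120; sum: t=0:+1/69120 t=1:−1/51840 t=2:+1/483840 = -1/362880; 3j²(5 4 7; 2 0 -2) = Δ·Π!·Σ² = 16/17017  (sign +1)
B: Δ: 2! 8! 6! / 17! → 1/6126120; sum: t=0:+1/483840 t=1:−1/1451520 = 1/725760; 3j²(5 4 7; 4 0 -4) = Δ·Π!·Σ² = 24/1547  (sign -1)
I_A²/I_B² = (16/17017)/(24/1547) = 2/33

2/33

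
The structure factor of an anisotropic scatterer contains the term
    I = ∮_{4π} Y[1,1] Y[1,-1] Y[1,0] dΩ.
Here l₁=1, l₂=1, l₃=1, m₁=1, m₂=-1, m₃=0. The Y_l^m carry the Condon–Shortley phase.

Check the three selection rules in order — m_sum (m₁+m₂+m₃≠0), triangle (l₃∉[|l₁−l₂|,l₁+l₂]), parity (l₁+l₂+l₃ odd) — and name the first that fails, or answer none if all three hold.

parity

azimuthal sum: 1 − 1 + 0 = 0  ✓
0 ≤ 1 ≤ 2 (triangle on l)  ✓
L = 1 + 1 + 1 = 3 (odd)  ✗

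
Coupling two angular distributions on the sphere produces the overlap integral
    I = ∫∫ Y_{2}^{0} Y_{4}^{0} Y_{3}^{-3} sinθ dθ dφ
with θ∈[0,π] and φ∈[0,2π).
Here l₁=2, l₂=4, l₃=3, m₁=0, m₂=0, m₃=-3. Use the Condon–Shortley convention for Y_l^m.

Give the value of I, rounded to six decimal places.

0.000000

m-sum = 0 + 0 − 3 = -3 ≠ 0 ⇒ I = 0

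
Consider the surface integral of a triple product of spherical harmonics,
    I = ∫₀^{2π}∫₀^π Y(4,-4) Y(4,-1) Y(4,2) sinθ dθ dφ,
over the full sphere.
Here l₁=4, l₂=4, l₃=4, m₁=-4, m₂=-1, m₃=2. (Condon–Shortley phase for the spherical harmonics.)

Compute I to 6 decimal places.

Σmᵢ = -3 ≠ 0, so the φ-integral vanishes; I = 0

0.000000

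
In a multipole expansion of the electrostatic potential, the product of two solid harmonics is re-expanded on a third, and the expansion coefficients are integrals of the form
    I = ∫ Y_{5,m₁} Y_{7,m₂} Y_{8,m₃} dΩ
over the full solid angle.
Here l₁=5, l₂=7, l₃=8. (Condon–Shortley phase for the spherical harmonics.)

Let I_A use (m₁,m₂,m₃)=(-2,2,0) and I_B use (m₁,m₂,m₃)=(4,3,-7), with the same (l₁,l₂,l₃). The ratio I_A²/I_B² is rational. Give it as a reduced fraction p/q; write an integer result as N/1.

l's match ⇒ only the (l;m) 3-j factors differ between A and B.
A: triangle coeff Δ(5,7,8) = 1/814773960; Σ_t [1,4]: t=1:−1/348364800 t=2:+1/14515200 t=3:−1/4976640 t=4:+1/12441600 = -19/348364800; (3j)²=19/2431 [(5 7 8; -2 2 0)], sign=-1
B: triangle coeff Δ(5,7,8) = 1/814773960; Σ_t [0,1]: t=0:+1/10450944000 t=1:−1/1567641600 = -17/31352832000; (3j)²=17/1140 [(5 7 8; 4 3 -7)], sign=+1
I_A²/I_B² = (19/2431)/(17/1140) = 21660/41327

21660/41327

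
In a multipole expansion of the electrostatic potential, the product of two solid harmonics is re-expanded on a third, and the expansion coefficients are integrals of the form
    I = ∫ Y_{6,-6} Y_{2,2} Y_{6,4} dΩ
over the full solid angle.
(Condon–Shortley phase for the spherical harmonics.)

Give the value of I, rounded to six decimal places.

Rules hold: Σm=0, L=14 even, 4≤6≤8.
N = 13·5·13 = 845
Δ = 2!·10!·2!/15! = 1/90090
Racah Σ t=0..2: t=0:+1/69120 t=1:−1/14400 t=2:+1/69120 = -7/172800
⇒ 3j(6 2 6; 0 0 0)² = 14/715, sgn -1
Racah Σ t=2..2: t=2:+1/14515200 = 1/14515200
⇒ 3j(6 2 6; -6 2 4)² = 2/455, sgn +1
4πI² = N·(3j₀)²·(3jₘ)² = 4/55
I = -1·√(0.0727273/4π) = -0.07607531

-0.076075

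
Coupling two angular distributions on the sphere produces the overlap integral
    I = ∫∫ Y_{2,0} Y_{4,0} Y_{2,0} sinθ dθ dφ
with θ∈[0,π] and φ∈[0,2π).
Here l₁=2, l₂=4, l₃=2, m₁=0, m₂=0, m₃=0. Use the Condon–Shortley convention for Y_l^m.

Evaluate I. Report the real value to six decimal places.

0.241796

m-sum 0 ✓  L=8 even ✓  2≤2≤6 ✓
Π(2lᵢ+1) = 5×9×5 = 225
triangle coeff Δ(2,4,2) = 1/630
Σ_t [2,2]: t=2:+1/16 = 1/16
(3j)²=2/35 [(2 4 2; 0 0 0)], sign=+1
(m-triple is (0,0,0) — same symbol as above.)
⇒ 4πI² = 36/49
I = (+1)√(36/49/(4π)) = 0.24179554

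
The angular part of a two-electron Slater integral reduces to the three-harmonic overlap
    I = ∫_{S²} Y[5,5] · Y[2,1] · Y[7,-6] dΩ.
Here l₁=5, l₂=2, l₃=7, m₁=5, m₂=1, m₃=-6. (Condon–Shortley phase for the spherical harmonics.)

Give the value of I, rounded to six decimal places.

m-sum 0 ✓  L=14 even ✓  3≤7≤7 ✓
Π(2lᵢ+1) = 11×5×15 = 825
triangle coeff Δ(5,2,7) = 1/15015
Σ_t [0,0]: t=0:+1/57600 = 1/57600
(3j)²=21/715 [(5 2 7; 0 0 0)], sign=-1
Σ_t [0,0]: t=0:+1/21772800 = 1/21772800
(3j)²=2/105 [(5 2 7; 5 1 -6)], sign=-1
⇒ 4πI² = 6/13
I = (+1)√(6/13/(4π)) = 0.19164567

0.191646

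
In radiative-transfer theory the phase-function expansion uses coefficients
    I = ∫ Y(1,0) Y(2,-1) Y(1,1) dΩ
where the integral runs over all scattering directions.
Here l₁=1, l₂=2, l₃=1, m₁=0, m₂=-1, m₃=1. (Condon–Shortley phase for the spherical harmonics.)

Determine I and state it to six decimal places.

m-sum 0 ✓  L=4 even ✓  1≤1≤3 ✓
Π(2lᵢ+1) = 3×5×3 = 45
triangle coeff Δ(1,2,1) = 1/30
Σ_t [1,1]: t=1:−1/1 = -1/1
(3j)²=2/15 [(1 2 1; 0 0 0)], sign=+1
Σ_t [1,1]: t=1:−1/2 = -1/2
(3j)²=1/10 [(1 2 1; 0 -1 1)], sign=-1
⇒ 4πI² = 3/5
I = (-1)√(3/5/(4π)) = -0.21850969

-0.218510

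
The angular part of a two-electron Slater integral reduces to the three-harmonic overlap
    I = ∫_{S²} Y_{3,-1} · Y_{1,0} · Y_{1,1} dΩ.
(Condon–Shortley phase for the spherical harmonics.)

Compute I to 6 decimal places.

0.000000

|3−1|≤1≤3+1 violated ⇒ I = 0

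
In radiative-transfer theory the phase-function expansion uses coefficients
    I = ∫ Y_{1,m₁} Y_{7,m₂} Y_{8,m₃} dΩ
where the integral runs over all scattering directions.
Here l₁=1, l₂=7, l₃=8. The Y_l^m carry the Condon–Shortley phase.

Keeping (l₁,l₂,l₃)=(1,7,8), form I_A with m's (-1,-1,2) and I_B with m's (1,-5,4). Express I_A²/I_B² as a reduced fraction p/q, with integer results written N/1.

Same 1,7,8: normalisation and zero-m 3j drop out of the ratio.
A: Δ: 0! 2! 14! / 17! → 1/2040; sum: t=0:+1/58060800 = 1/58060800; 3j²(1 7 8; -1 -1 2) = Δ·Π!·Σ² = 3/136  (sign +1)
B: Δ: 0! 2! 14! / 17! → 1/2040; sum: t=0:+1/1916006400 = 1/1916006400; 3j²(1 7 8; 1 -5 4) = Δ·Π!·Σ² = 1/340  (sign +1)
I_A²/I_B² = (3/136)/(1/340) = 15/2

15/2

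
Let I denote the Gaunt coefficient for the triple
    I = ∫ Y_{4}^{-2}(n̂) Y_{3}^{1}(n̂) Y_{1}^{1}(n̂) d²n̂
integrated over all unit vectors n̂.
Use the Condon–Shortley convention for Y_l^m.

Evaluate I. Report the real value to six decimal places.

0.238414

Rules hold: Σm=0, L=8 even, 1≤1≤7.
N = 9·7·3 = 189
Δ = 6!·2!·0!/9! = 1/252
Racah Σ t=3..3: t=3:−1/36 = -1/36
⇒ 3j(4 3 1; 0 0 0)² = 4/63, sgn +1
Racah Σ t=4..4: t=4:+1/96 = 1/96
⇒ 3j(4 3 1; -2 1 1)² = 5/84, sgn +1
4πI² = N·(3j₀)²·(3jₘ)² = 5/7
I = +1·√(0.714286/4π) = 0.23841361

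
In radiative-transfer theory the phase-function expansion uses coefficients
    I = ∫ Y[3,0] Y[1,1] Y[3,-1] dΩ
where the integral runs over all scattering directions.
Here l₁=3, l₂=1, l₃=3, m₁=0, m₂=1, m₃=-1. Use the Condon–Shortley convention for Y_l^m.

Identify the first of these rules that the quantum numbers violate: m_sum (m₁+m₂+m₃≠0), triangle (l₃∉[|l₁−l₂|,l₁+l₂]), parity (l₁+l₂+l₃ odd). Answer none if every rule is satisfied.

parity

m₁+m₂+m₃ = 0 + 1 − 1 = 0  ✓
triangle: |3−1|=2 ≤ l₃=3 ≤ 3+1=4  ✓
parity: l₁+l₂+l₃ = 7 is odd  ✗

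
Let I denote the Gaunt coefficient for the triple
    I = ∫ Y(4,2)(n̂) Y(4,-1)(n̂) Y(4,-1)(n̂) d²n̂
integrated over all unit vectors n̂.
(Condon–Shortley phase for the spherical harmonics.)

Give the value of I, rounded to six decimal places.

0.144370

Checks pass: Σm=0; 12 even; l₃=4∈[0,8].
(2·4+1)(2·4+1)(2·4+1) = 729
Δ: 4! 4! 4! / 13! → 1/450450
sum: t=0:+1/13824 t=1:−1/216 t=2:+1/64 t=3:−1/216 t=4:+1/13824 = 5/768
3j²(4 4 4; 0 0 0) = Δ·Π!·Σ² = 18/1001  (sign +1)
sum: t=0:+1/576 t=1:−1/144 t=2:+1/576 = -1/288
3j²(4 4 4; 2 -1 -1) = Δ·Π!·Σ² = 20/1001  (sign +1)
combine: 4πI² = 729·18/1001·20/1001 = 262440/1002001
take √, sign +1: I = 0.14436968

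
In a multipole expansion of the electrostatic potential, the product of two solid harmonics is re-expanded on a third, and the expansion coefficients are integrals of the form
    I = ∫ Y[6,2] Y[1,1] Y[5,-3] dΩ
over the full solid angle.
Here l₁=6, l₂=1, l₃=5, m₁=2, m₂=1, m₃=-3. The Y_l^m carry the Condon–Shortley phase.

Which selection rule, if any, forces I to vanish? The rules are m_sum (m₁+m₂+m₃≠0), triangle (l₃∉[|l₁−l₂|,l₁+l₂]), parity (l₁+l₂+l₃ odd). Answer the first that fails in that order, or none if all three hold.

none

Σmᵢ = 0  ✓
l₃∈[|l₁−l₂|,l₁+l₂]=[5,7], have l₃=5  ✓
Σlᵢ = 12 ⇒ even  ✓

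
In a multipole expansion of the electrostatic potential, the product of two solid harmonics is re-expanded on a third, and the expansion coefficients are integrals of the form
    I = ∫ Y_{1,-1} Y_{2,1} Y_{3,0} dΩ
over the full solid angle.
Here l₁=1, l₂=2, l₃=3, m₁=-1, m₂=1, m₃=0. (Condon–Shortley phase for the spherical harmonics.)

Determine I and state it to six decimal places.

0.143048

m-sum 0 ✓  L=6 even ✓  1≤3≤3 ✓
Π(2lᵢ+1) = 3×5×7 = 105
triangle coeff Δ(1,2,3) = 1/105
Σ_t [0,0]: t=0:+1/4 = 1/4
(3j)²=3/35 [(1 2 3; 0 0 0)], sign=-1
Σ_t [0,0]: t=0:+1/12 = 1/12
(3j)²=1/35 [(1 2 3; -1 1 0)], sign=-1
⇒ 4πI² = 9/35
I = (+1)√(9/35/(4π)) = 0.14304817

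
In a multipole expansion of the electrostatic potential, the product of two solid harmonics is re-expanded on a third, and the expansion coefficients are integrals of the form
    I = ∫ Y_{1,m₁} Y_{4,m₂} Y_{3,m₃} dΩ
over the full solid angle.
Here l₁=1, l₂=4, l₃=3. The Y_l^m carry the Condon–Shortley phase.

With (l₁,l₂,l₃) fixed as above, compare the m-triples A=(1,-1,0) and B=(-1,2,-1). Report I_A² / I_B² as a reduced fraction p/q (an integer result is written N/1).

2/3

Shared (l₁,l₂,l₃)=(1,4,3): N and (l;000)² cancel in I_A²/I_B².
A: Δ = 2!·0!·6!/9! = 1/252; Racah Σ t=0..0: t=0:+1/72 = 1/72; ⇒ 3j(1 4 3; 1 -1 0)² = 5/126, sgn -1
B: Δ = 2!·0!·6!/9! = 1/252; Racah Σ t=2..2: t=2:+1/96 = 1/96; ⇒ 3j(1 4 3; -1 2 -1)² = 5/84, sgn +1
I_A²/I_B² = (5/126)/(5/84) = 2/3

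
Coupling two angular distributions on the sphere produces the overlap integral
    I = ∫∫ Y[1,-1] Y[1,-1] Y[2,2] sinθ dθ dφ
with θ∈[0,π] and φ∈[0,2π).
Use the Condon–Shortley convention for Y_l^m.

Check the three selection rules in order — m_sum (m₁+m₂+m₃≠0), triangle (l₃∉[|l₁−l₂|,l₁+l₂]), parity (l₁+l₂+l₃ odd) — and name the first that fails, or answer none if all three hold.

none

azimuthal sum: -1 − 1 + 2 = 0  ✓
0 ≤ 2 ≤ 2 (triangle on l)  ✓
L = 1 + 1 + 2 = 4 (even)  ✓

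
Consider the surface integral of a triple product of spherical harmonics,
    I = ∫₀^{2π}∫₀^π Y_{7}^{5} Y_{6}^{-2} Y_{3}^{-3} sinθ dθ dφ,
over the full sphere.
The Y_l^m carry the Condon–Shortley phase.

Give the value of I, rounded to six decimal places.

m-sum 0 ✓  L=16 even ✓  1≤3≤13 ✓
Π(2lᵢ+1) = 15×13×7 = 1365
triangle coeff Δ(7,6,3) = 1/2042040
Σ_t [4,6]: t=4:+1/207360 t=5:−1/57600 t=6:+1/207360 = -1/129600
(3j)²=168/12155 [(7 6 3; 0 0 0)], sign=+1
Σ_t [2,2]: t=2:+1/3870720 = 1/3870720
(3j)²=135/6188 [(7 6 3; 5 -2 -3)], sign=+1
⇒ 4πI² = 17010/41327
I = (+1)√(17010/41327/(4π)) = 0.18097988

0.180980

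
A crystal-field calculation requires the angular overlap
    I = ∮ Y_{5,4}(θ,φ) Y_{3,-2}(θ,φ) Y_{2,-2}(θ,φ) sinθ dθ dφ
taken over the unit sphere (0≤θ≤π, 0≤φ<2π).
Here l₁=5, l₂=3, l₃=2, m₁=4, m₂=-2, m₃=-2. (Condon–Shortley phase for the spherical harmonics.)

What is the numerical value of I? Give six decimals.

0.268967

Rules hold: Σm=0, L=10 even, 2≤2≤8.
N = 11·7·5 = 385
Δ = 6!·4!·0!/11! = 1/2310
Racah Σ t=3..3: t=3:−1/144 = -1/144
⇒ 3j(5 3 2; 0 0 0)² = 10/231, sgn -1
Racah Σ t=1..1: t=1:−1/2880 = -1/2880
⇒ 3j(5 3 2; 4 -2 -2)² = 3/55, sgn -1
4πI² = N·(3j₀)²·(3jₘ)² = 10/11
I = +1·√(0.909091/4π) = 0.26896683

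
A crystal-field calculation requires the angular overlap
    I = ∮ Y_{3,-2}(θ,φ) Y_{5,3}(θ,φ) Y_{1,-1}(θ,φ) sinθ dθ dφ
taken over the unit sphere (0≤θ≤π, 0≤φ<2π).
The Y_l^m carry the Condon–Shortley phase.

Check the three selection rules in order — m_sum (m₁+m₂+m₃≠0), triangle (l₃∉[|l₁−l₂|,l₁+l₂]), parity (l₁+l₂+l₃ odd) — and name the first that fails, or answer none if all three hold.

triangle

azimuthal sum: -2 + 3 − 1 = 0  ✓
2 ≤ 1 ≤ 8 (triangle on l)  ✗
L = 3 + 5 + 1 = 9 (odd)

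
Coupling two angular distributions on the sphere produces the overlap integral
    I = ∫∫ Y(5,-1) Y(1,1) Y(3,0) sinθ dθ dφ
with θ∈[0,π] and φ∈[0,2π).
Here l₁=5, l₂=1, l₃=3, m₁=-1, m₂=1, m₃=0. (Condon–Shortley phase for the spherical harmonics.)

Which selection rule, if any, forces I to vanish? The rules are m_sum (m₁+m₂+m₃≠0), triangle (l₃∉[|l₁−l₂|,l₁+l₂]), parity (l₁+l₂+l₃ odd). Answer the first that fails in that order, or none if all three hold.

triangle

m₁+m₂+m₃ = -1 + 1 + 0 = 0  ✓
triangle: |5−1|=4 ≤ l₃=3 ≤ 5+1=6  ✗
parity: l₁+l₂+l₃ = 9 is odd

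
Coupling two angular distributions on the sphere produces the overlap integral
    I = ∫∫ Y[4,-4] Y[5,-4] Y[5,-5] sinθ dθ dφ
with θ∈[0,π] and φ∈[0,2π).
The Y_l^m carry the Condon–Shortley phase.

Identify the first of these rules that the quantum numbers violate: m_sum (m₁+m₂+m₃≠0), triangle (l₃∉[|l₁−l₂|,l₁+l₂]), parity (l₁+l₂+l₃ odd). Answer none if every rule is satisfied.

m_sum

Σmᵢ = -13  ✗
l₃∈[|l₁−l₂|,l₁+l₂]=[1,9], have l₃=5
Σlᵢ = 14 ⇒ even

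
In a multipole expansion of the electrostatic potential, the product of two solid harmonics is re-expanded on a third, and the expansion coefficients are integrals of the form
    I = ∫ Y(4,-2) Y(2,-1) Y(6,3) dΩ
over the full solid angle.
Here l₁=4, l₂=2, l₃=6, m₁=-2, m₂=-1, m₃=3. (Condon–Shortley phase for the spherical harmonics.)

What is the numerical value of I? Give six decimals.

-0.252474

Checks pass: Σm=0; 12 even; l₃=6∈[2,6].
(2·4+1)(2·2+1)(2·6+1) = 585
Δ: 0! 8! 4! / 13! → 1/6435
sum: t=0:+1/2304 = 1/2304
3j²(4 2 6; 0 0 0) = Δ·Π!·Σ² = 5/143  (sign +1)
sum: t=0:+1/8640 = 1/8640
3j²(4 2 6; -2 -1 3) = Δ·Π!·Σ² = 28/715  (sign -1)
combine: 4πI² = 585·5/143·28/715 = 1260/1573
take √, sign -1: I = -0.25247360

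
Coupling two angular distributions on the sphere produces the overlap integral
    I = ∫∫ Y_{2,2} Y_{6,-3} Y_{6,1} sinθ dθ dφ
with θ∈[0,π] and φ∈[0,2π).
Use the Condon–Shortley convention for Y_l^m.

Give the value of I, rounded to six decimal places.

Rules hold: Σm=0, L=14 even, 4≤6≤8.
N = 5·13·13 = 845
Δ = 2!·2!·10!/15! = 1/90090
Racah Σ t=0..2: t=0:+1/69120 t=1:−1/14400 t=2:+1/69120 = -7/172800
⇒ 3j(2 6 6; 0 0 0)² = 14/715, sgn -1
Racah Σ t=0..0: t=0:+1/120960 = 1/120960
⇒ 3j(2 6 6; 2 -3 1)² = 24/1001, sgn -1
4πI² = N·(3j₀)²·(3jₘ)² = 48/121
I = +1·√(0.396694/4π) = 0.17767364

0.177674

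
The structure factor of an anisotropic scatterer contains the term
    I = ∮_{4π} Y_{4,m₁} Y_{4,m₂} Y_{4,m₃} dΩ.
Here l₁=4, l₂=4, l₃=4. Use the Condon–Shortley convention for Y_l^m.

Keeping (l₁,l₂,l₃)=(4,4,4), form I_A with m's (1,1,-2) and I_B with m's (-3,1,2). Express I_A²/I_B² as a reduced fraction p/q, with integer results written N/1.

36/7

Same 4,4,4: normalisation and zero-m 3j drop out of the ratio.
A: Δ: 4! 4! 4! / 13! → 1/450450; sum: t=1:−1/576 t=2:+1/144 t=3:−1/576 = 1/288; 3j²(4 4 4; 1 1 -2) = Δ·Π!·Σ² = 20/1001  (sign +1)
B: Δ: 4! 4! 4! / 13! → 1/450450; sum: t=3:−1/576 t=4:+1/864 = -1/1728; 3j²(4 4 4; -3 1 2) = Δ·Π!·Σ² = 5/1287  (sign -1)
I_A²/I_B² = (20/1001)/(5/1287) = 36/7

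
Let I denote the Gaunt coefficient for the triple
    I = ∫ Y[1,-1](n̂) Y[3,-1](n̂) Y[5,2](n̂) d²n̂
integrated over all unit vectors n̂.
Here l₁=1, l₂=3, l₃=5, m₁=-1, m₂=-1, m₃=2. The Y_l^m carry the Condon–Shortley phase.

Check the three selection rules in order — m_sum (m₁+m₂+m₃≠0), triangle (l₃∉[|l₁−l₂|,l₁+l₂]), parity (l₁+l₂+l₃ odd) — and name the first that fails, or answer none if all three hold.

triangle

azimuthal sum: -1 − 1 + 2 = 0  ✓
2 ≤ 5 ≤ 4 (triangle on l)  ✗
L = 1 + 3 + 5 = 9 (odd)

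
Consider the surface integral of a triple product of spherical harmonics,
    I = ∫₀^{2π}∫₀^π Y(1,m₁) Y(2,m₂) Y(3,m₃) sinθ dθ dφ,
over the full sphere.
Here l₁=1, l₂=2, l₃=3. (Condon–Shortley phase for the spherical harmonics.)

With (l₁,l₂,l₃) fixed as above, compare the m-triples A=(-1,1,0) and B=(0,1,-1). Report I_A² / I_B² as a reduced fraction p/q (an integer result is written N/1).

3/8

Same 1,2,3: normalisation and zero-m 3j drop out of the ratio.
A: Δ: 0! 2! 4! / 7! → 1/105; sum: t=0:+1/12 = 1/12; 3j²(1 2 3; -1 1 0) = Δ·Π!·Σ² = 1/35  (sign -1)
B: Δ: 0! 2! 4! / 7! → 1/105; sum: t=0:+1/6 = 1/6; 3j²(1 2 3; 0 1 -1) = Δ·Π!·Σ² = 8/105  (sign +1)
I_A²/I_B² = (1/35)/(8/105) = 3/8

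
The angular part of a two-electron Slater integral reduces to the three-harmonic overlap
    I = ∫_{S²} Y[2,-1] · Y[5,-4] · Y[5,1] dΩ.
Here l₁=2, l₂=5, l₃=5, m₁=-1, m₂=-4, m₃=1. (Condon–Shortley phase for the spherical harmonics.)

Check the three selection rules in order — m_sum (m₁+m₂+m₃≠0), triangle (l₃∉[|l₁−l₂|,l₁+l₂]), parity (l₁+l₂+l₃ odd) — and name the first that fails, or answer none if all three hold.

azimuthal sum: -1 − 4 + 1 = -4  ✗
3 ≤ 5 ≤ 7 (triangle on l)
L = 2 + 5 + 5 = 12 (even)

m_sum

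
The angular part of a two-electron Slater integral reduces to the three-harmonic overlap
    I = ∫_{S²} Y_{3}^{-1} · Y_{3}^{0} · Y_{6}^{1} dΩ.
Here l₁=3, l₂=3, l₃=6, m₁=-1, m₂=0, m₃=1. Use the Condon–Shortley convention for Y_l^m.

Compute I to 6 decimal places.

-0.221775

Rules hold: Σm=0, L=12 even, 0≤6≤6.
N = 7·7·13 = 637
Δ = 0!·6!·6!/13! = 1/12012
Racah Σ t=0..0: t=0:+1/1296 = 1/1296
⇒ 3j(3 3 6; 0 0 0)² = 100/3003, sgn +1
Racah Σ t=0..0: t=0:+1/1728 = 1/1728
⇒ 3j(3 3 6; -1 0 1)² = 25/858, sgn -1
4πI² = N·(3j₀)²·(3jₘ)² = 8750/14157
I = -1·√(0.618069/4π) = -0.22177545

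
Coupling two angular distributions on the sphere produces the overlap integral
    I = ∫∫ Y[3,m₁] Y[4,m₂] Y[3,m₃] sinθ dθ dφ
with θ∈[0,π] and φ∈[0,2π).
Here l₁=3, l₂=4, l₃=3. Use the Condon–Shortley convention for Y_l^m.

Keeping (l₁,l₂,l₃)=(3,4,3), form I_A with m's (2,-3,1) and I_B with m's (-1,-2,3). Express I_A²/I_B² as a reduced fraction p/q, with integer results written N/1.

7/27

l's match ⇒ only the (l;m) 3-j factors differ between A and B.
A: triangle coeff Δ(3,4,3) = 1/34650; Σ_t [0,1]: t=0:+1/144 t=1:−1/288 = 1/288; (3j)²=1/99 [(3 4 3; 2 -3 1)], sign=+1
B: triangle coeff Δ(3,4,3) = 1/34650; Σ_t [2,2]: t=2:+1/192 = 1/192; (3j)²=3/77 [(3 4 3; -1 -2 3)], sign=+1
I_A²/I_B² = (1/99)/(3/77) = 7/27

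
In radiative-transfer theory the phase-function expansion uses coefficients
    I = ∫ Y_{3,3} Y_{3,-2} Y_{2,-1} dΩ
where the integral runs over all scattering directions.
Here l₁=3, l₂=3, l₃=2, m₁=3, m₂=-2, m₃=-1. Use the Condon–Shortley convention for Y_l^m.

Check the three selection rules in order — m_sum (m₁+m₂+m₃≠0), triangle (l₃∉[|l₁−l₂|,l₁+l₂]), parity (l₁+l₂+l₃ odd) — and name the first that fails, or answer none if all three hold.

none

m₁+m₂+m₃ = 3 − 2 − 1 = 0  ✓
triangle: |3−3|=0 ≤ l₃=2 ≤ 3+3=6  ✓
parity: l₁+l₂+l₃ = 8 is even  ✓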